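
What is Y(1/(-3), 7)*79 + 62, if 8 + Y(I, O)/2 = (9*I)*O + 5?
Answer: -3730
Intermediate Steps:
Y(I, O) = -6 + 18*I*O (Y(I, O) = -16 + 2*((9*I)*O + 5) = -16 + 2*(9*I*O + 5) = -16 + 2*(5 + 9*I*O) = -16 + (10 + 18*I*O) = -6 + 18*I*O)
Y(1/(-3), 7)*79 + 62 = (-6 + 18*7/(-3))*79 + 62 = (-6 + 18*(-⅓)*7)*79 + 62 = (-6 - 42)*79 + 62 = -48*79 + 62 = -3792 + 62 = -3730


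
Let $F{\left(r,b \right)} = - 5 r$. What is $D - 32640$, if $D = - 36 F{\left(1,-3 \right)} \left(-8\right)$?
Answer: $-34080$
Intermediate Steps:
$D = -1440$ ($D = - 36 \left(\left(-5\right) 1\right) \left(-8\right) = \left(-36\right) \left(-5\right) \left(-8\right) = 180 \left(-8\right) = -1440$)
$D - 32640 = -1440 - 32640 = -34080$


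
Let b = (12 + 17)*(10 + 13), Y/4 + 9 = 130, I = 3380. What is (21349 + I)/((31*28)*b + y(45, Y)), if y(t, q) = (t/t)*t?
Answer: 24729/579001 ≈ 0.042710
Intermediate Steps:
Y = 484 (Y = -36 + 4*130 = -36 + 520 = 484)
b = 667 (b = 29*23 = 667)
y(t, q) = t (y(t, q) = 1*t = t)
(21349 + I)/((31*28)*b + y(45, Y)) = (21349 + 3380)/((31*28)*667 + 45) = 24729/(868*667 + 45) = 24729/(578956 + 45) = 24729/579001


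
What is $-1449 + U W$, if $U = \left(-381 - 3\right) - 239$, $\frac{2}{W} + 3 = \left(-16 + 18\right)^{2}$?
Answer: $-2695$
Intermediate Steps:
$W = 2$ ($W = \frac{2}{-3 + \left(-16 + 18\right)^{2}} = \frac{2}{-3 + 2^{2}} = \frac{2}{-3 + 4} = \frac{2}{1} = 2 \cdot 1 = 2$)
$U = -623$ ($U = -384 - 239 = -623$)
$-1449 + U W = -1449 - 1246 = -2695$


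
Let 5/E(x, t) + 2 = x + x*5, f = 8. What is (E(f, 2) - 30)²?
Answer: 1890625/2116 ≈ 893.49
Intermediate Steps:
E(x, t) = 5/(-2 + 6*x) (E(x, t) = 5/(-2 + (x + x*5)) = 5/(-2 + (x + 5*x)) = 5/(-2 + 6*x))
(E(f, 2) - 30)² = (5/(2*(-1 + 3*8)) - 30)² = (5/(2*(-1 + 24)) - 30)² = ((5/2)/23 - 30)² = ((5/2)*(1/23) - 30)² = (5/46 - 30)² = (-1375/46)² = 1890625/2116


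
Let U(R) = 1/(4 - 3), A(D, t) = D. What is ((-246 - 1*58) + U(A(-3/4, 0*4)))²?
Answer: 91809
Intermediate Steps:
U(R) = 1 (U(R) = 1/1 = 1)
((-246 - 1*58) + U(A(-3/4, 0*4)))² = ((-246 - 1*58) + 1)² = ((-246 - 58) + 1)² = (-304 + 1)² = (-303)² = 91809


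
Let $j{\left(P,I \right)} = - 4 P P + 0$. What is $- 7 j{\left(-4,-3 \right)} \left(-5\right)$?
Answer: $-2240$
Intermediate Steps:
$j{\left(P,I \right)} = - 4 P^{2}$ ($j{\left(P,I \right)} = - 4 P^{2} + 0 = - 4 P^{2}$)
$- 7 j{\left(-4,-3 \right)} \left(-5\right) = - 7 \left(- 4 \left(-4\right)^{2}\right) \left(-5\right) = - 7 \left(\left(-4\right) 16\right) \left(-5\right) = \left(-7\right) \left(-64\right) \left(-5\right) = 448 \left(-5\right) = -2240$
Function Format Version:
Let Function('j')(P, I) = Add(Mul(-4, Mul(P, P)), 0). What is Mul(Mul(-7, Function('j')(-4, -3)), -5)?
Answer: -2240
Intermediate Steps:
Function('j')(P, I) = Mul(-4, Pow(P, 2)) (Function('j')(P, I) = Add(Mul(-4, Pow(P, 2)), 0) = Mul(-4, Pow(P, 2)))
Mul(Mul(-7, Function('j')(-4, -3)), -5) = Mul(Mul(-7, Mul(-4, Pow(-4, 2))), -5) = Mul(Mul(-7, Mul(-4, 16)), -5) = Mul(Mul(-7, -64), -5) = Mul(448, -5) = -2240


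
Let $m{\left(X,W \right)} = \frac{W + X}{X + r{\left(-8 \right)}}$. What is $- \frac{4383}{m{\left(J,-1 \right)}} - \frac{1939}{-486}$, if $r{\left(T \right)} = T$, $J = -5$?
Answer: $- \frac{2306680}{243} \approx -9492.5$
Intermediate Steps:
$m{\left(X,W \right)} = \frac{W + X}{-8 + X}$ ($m{\left(X,W \right)} = \frac{W + X}{X - 8} = \frac{W + X}{-8 + X}$)
$- \frac{4383}{m{\left(J,-1 \right)}} - \frac{1939}{-486} = - \frac{4383}{\frac{1}{-8 - 5} \left(-1 - 5\right)} - \frac{1939}{-486} = - \frac{4383}{\frac{1}{-13} \left(-6\right)} - - \frac{1939}{486} = - \frac{4383}{\left(- \frac{1}{13}\right) \left(-6\right)} + \frac{1939}{486} = - \frac{4383}{\frac{6}{13}} + \frac{1939}{486} = \left(-4383\right) \frac{13}{6} + \frac{1939}{486} = - \frac{18993}{2} + \frac{1939}{486} = - \frac{2306680}{243}$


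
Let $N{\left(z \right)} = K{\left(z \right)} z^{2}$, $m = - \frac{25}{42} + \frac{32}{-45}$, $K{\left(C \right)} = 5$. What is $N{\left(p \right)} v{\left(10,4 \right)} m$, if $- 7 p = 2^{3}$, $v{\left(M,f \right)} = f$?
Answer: $- \frac{105344}{3087} \approx -34.125$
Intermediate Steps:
$m = - \frac{823}{630}$ ($m = \left(-25\right) \frac{1}{42} + 32 \left(- \frac{1}{45}\right) = - \frac{25}{42} - \frac{32}{45} = - \frac{823}{630} \approx -1.3063$)
$p = - \frac{8}{7}$ ($p = - \frac{2^{3}}{7} = \left(- \frac{1}{7}\right) 8 = - \frac{8}{7} \approx -1.1429$)
$N{\left(z \right)} = 5 z^{2}$
$N{\left(p \right)} v{\left(10,4 \right)} m = 5 \left(- \frac{8}{7}\right)^{2} \cdot 4 \left(- \frac{823}{630}\right) = 5 \cdot \frac{64}{49} \cdot 4 \left(- \frac{823}{630}\right) = \frac{320}{49} \cdot 4 \left(- \frac{823}{630}\right) = \frac{1280}{49} \left(- \frac{823}{630}\right) = - \frac{105344}{3087}$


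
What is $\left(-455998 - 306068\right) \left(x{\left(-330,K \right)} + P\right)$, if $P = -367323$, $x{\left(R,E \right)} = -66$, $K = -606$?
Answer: $279974665674$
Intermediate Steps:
$\left(-455998 - 306068\right) \left(x{\left(-330,K \right)} + P\right) = \left(-455998 - 306068\right) \left(-66 - 367323\right) = \left(-762066\right) \left(-367389\right) = 279974665674$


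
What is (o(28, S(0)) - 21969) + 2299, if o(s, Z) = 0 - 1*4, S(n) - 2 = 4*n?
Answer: -19674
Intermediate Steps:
S(n) = 2 + 4*n
o(s, Z) = -4 (o(s, Z) = 0 - 4 = -4)
(o(28, S(0)) - 21969) + 2299 = (-4 - 21969) + 2299 = -21973 + 2299 = -19674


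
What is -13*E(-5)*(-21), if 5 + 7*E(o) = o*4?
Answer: -975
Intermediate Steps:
E(o) = -5/7 + 4*o/7 (E(o) = -5/7 + (o*4)/7 = -5/7 + (4*o)/7 = -5/7 + 4*o/7)
-13*E(-5)*(-21) = -13*(-5/7 + (4/7)*(-5))*(-21) = -13*(-5/7 - 20/7)*(-21) = -13*(-25/7)*(-21) = (325/7)*(-21) = -975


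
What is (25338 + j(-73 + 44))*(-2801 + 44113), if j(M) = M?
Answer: 1045565408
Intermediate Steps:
(25338 + j(-73 + 44))*(-2801 + 44113) = (25338 + (-73 + 44))*(-2801 + 44113) = (25338 - 29)*41312 = 25309*41312 = 1045565408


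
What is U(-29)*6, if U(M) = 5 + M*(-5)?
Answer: 900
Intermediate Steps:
U(M) = 5 - 5*M
U(-29)*6 = (5 - 5*(-29))*6 = (5 + 145)*6 = 150*6 = 900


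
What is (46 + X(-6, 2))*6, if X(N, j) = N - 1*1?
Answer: 234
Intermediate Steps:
X(N, j) = -1 + N (X(N, j) = N - 1 = -1 + N)
(46 + X(-6, 2))*6 = (46 + (-1 - 6))*6 = (46 - 7)*6 = 39*6 = 234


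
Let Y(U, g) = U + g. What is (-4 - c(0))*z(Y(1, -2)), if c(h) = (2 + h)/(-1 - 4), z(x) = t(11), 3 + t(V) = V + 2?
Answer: -36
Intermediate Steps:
t(V) = -1 + V (t(V) = -3 + (V + 2) = -3 + (2 + V) = -1 + V)
z(x) = 10 (z(x) = -1 + 11 = 10)
c(h) = -2/5 - h/5 (c(h) = (2 + h)/(-5) = (2 + h)*(-1/5) = -2/5 - h/5)
(-4 - c(0))*z(Y(1, -2)) = (-4 - (-2/5 - 1/5*0))*10 = (-4 - (-2/5 + 0))*10 = (-4 - 1*(-2/5))*10 = (-4 + 2/5)*10 = -18/5*10 = -36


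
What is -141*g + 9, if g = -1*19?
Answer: 2688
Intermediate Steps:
g = -19
-141*g + 9 = -141*(-19) + 9 = 2679 + 9 = 2688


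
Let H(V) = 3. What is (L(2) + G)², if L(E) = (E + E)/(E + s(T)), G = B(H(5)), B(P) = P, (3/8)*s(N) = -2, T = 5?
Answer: 81/25 ≈ 3.2400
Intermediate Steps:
s(N) = -16/3 (s(N) = (8/3)*(-2) = -16/3)
G = 3
L(E) = 2*E/(-16/3 + E) (L(E) = (E + E)/(E - 16/3) = (2*E)/(-16/3 + E) = 2*E/(-16/3 + E))
(L(2) + G)² = (6*2/(-16 + 3*2) + 3)² = (6*2/(-16 + 6) + 3)² = (6*2/(-10) + 3)² = (6*2*(-⅒) + 3)² = (-6/5 + 3)² = (9/5)² = 81/25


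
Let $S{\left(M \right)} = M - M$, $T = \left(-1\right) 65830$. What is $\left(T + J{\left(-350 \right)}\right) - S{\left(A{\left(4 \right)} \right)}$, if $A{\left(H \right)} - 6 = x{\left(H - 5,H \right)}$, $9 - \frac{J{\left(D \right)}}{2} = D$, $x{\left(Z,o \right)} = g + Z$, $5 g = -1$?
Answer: $-65112$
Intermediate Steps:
$g = - \frac{1}{5}$ ($g = \frac{1}{5} \left(-1\right) = - \frac{1}{5} \approx -0.2$)
$x{\left(Z,o \right)} = - \frac{1}{5} + Z$
$J{\left(D \right)} = 18 - 2 D$
$T = -65830$
$A{\left(H \right)} = \frac{4}{5} + H$ ($A{\left(H \right)} = 6 + \left(- \frac{1}{5} + \left(H - 5\right)\right) = 6 + \left(- \frac{1}{5} + \left(-5 + H\right)\right) = 6 + \left(- \frac{26}{5} + H\right) = \frac{4}{5} + H$)
$S{\left(M \right)} = 0$
$\left(T + J{\left(-350 \right)}\right) - S{\left(A{\left(4 \right)} \right)} = \left(-65830 + \left(18 - -700\right)\right) - 0 = \left(-65830 + \left(18 + 700\right)\right) + 0 = \left(-65830 + 718\right) + 0 = -65112 + 0 = -65112$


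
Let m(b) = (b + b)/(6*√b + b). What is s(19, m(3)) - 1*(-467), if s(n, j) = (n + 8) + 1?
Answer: 495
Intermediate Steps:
m(b) = 2*b/(b + 6*√b) (m(b) = (2*b)/(b + 6*√b) = 2*b/(b + 6*√b))
s(n, j) = 9 + n (s(n, j) = (8 + n) + 1 = 9 + n)
s(19, m(3)) - 1*(-467) = (9 + 19) - 1*(-467) = 28 + 467 = 495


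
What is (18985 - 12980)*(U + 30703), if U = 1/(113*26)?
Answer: 541683517075/2938 ≈ 1.8437e+8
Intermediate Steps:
U = 1/2938 ≈ 0.00034037
(18985 - 12980)*(U + 30703) = (18985 - 12980)*(1/2938 + 30703) = 6005*(90205415/2938) = 541683517075/2938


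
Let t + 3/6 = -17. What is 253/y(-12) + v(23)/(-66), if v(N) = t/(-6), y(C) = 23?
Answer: 8677/792 ≈ 10.956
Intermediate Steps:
t = -35/2 (t = -½ - 17 = -35/2 ≈ -17.500)
v(N) = 35/12 (v(N) = -35/2/(-6) = -35/2*(-⅙) = 35/12)
253/y(-12) + v(23)/(-66) = 253/23 + (35/12)/(-66) = 253*(1/23) + (35/12)*(-1/66) = 11 - 35/792 = 8677/792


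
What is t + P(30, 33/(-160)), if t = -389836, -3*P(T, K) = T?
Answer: -389846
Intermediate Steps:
P(T, K) = -T/3
t + P(30, 33/(-160)) = -389836 - ⅓*30 = -389836 - 10 = -389846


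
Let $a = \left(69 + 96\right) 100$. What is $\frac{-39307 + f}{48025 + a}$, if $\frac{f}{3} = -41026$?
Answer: $- \frac{32477}{12905} \approx -2.5166$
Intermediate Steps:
$a = 16500$ ($a = 165 \cdot 100 = 16500$)
$f = -123078$ ($f = 3 \left(-41026\right) = -123078$)
$\frac{-39307 + f}{48025 + a} = \frac{-39307 - 123078}{48025 + 16500} = - \frac{162385}{64525} = \left(-162385\right) \frac{1}{64525} = - \frac{32477}{12905}$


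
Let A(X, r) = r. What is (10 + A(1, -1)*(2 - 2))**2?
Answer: 100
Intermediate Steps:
(10 + A(1, -1)*(2 - 2))**2 = (10 - (2 - 2))**2 = (10 - 1*0)**2 = (10 + 0)**2 = 10**2 = 100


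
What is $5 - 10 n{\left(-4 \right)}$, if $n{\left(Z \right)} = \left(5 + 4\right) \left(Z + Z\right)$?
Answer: $725$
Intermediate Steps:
$n{\left(Z \right)} = 18 Z$ ($n{\left(Z \right)} = 9 \cdot 2 Z = 18 Z$)
$5 - 10 n{\left(-4 \right)} = 5 - 10 \cdot 18 \left(-4\right) = 5 - -720 = 5 + 720 = 725$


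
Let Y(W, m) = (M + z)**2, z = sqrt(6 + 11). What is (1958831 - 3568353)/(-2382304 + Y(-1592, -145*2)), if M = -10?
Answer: 3834182384614/5674814896169 - 32190440*sqrt(17)/5674814896169 ≈ 0.67563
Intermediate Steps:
z = sqrt(17) ≈ 4.1231
Y(W, m) = (-10 + sqrt(17))**2
(1958831 - 3568353)/(-2382304 + Y(-1592, -145*2)) = (1958831 - 3568353)/(-2382304 + (10 - sqrt(17))**2) = -1609522/(-2382304 + (10 - sqrt(17))**2)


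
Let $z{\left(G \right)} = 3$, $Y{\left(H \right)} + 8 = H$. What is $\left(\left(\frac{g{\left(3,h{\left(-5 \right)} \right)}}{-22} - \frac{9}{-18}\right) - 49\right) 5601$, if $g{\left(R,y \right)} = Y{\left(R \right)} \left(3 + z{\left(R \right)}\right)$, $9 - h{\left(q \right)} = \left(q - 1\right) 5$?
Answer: $- \frac{5808237}{22} \approx -2.6401 \cdot 10^{5}$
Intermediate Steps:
$h{\left(q \right)} = 14 - 5 q$ ($h{\left(q \right)} = 9 - \left(q - 1\right) 5 = 9 - \left(-1 + q\right) 5 = 9 - \left(-5 + 5 q\right) = 14 - 5 q$)
$Y{\left(H \right)} = -8 + H$
$g{\left(R,y \right)} = -48 + 6 R$ ($g{\left(R,y \right)} = \left(-8 + R\right) \left(3 + 3\right) = \left(-8 + R\right) 6 = -48 + 6 R$)
$\left(\left(\frac{g{\left(3,h{\left(-5 \right)} \right)}}{-22} - \frac{9}{-18}\right) - 49\right) 5601 = \left(\left(\frac{-48 + 6 \cdot 3}{-22} - \frac{9}{-18}\right) - 49\right) 5601 = \left(\left(\left(-48 + 18\right) \left(- \frac{1}{22}\right) - - \frac{1}{2}\right) - 49\right) 5601 = \left(\left(\left(-30\right) \left(- \frac{1}{22}\right) + \frac{1}{2}\right) - 49\right) 5601 = \left(\left(\frac{15}{11} + \frac{1}{2}\right) - 49\right) 5601 = \left(\frac{41}{22} - 49\right) 5601 = \left(- \frac{1037}{22}\right) 5601 = - \frac{5808237}{22}$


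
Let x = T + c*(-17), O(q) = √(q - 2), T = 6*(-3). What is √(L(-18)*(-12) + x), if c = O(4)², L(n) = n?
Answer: 2*√41 ≈ 12.806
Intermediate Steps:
T = -18
O(q) = √(-2 + q)
c = 2 (c = (√(-2 + 4))² = (√2)² = 2)
x = -52 (x = -18 + 2*(-17) = -18 - 34 = -52)
√(L(-18)*(-12) + x) = √(-18*(-12) - 52) = √(216 - 52) = √164 = 2*√41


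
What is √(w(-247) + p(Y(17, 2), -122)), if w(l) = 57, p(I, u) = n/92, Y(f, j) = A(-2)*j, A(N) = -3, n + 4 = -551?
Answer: 3*√11983/46 ≈ 7.1391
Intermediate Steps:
n = -555 (n = -4 - 551 = -555)
Y(f, j) = -3*j
p(I, u) = -555/92
√(w(-247) + p(Y(17, 2), -122)) = √(57 - 555/92) = √(4689/92) = 3*√11983/46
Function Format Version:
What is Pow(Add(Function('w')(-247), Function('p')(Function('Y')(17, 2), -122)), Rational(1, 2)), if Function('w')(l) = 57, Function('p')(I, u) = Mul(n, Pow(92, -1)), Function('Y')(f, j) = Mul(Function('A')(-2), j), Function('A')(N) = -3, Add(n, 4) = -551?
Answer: Mul(Rational(3, 46), Pow(11983, Rational(1, 2))) ≈ 7.1391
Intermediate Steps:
n = -555 (n = Add(-4, -551) = -555)
Function('Y')(f, j) = Mul(-3, j)
Function('p')(I, u) = Rational(-555, 92) (Function('p')(I, u) = Mul(-555, Pow(92, -1)) = Mul(-555, Rational(1, 92)) = Rational(-555, 92))
Pow(Add(Function('w')(-247), Function('p')(Function('Y')(17, 2), -122)), Rational(1, 2)) = Pow(Add(57, Rational(-555, 92)), Rational(1, 2)) = Pow(Rational(4689, 92), Rational(1, 2)) = Mul(Rational(3, 46), Pow(11983, Rational(1, 2)))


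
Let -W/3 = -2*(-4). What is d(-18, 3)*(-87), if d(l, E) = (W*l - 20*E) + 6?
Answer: -32886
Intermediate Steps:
W = -24 (W = -(-6)*(-4) = -3*8 = -24)
d(l, E) = 6 - 24*l - 20*E (d(l, E) = (-24*l - 20*E) + 6 = 6 - 24*l - 20*E)
d(-18, 3)*(-87) = (6 - 24*(-18) - 20*3)*(-87) = (6 + 432 - 60)*(-87) = 378*(-87) = -32886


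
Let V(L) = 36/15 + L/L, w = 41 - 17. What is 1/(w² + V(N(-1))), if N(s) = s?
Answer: 5/2897 ≈ 0.0017259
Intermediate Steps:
w = 24
V(L) = 17/5 (V(L) = 36*(1/15) + 1 = 12/5 + 1 = 17/5)
1/(w² + V(N(-1))) = 1/(24² + 17/5) = 1/(576 + 17/5) = 1/(2897/5) = 5/2897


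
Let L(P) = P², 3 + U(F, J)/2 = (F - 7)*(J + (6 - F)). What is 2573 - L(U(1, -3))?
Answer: 1673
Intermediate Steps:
U(F, J) = -6 + 2*(-7 + F)*(6 + J - F) (U(F, J) = -6 + 2*((F - 7)*(J + (6 - F))) = -6 + 2*((-7 + F)*(6 + J - F)) = -6 + 2*(-7 + F)*(6 + J - F))
2573 - L(U(1, -3)) = 2573 - (-90 - 14*(-3) - 2*1² + 26*1 + 2*1*(-3))² = 2573 - (-90 + 42 - 2*1 + 26 - 6)² = 2573 - (-90 + 42 - 2 + 26 - 6)² = 2573 - 1*(-30)² = 2573 - 1*900 = 2573 - 900 = 1673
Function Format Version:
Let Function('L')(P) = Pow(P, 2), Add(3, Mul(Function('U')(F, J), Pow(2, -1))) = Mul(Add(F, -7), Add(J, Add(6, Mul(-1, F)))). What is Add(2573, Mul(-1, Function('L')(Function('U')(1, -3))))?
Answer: 1673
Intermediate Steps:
Function('U')(F, J) = Add(-6, Mul(2, Add(-7, F), Add(6, J, Mul(-1, F)))) (Function('U')(F, J) = Add(-6, Mul(2, Mul(Add(F, -7), Add(J, Add(6, Mul(-1, F)))))) = Add(-6, Mul(2, Mul(Add(-7, F), Add(6, J, Mul(-1, F))))) = Add(-6, Mul(2, Add(-7, F), Add(6, J, Mul(-1, F)))))
Add(2573, Mul(-1, Function('L')(Function('U')(1, -3)))) = Add(2573, Mul(-1, Pow(Add(-90, Mul(-14, -3), Mul(-2, Pow(1, 2)), Mul(26, 1), Mul(2, 1, -3)), 2))) = Add(2573, Mul(-1, Pow(Add(-90, 42, Mul(-2, 1), 26, -6), 2))) = Add(2573, Mul(-1, Pow(Add(-90, 42, -2, 26, -6), 2))) = Add(2573, Mul(-1, Pow(-30, 2))) = Add(2573, Mul(-1, 900)) = Add(2573, -900) = 1673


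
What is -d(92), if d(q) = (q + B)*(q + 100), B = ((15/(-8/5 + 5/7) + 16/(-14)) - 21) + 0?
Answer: -2204928/217 ≈ -10161.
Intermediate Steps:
B = -8480/217 (B = ((15/(-8*1/5 + 5*(1/7)) + 16*(-1/14)) - 21) + 0 = ((15/(-8/5 + 5/7) - 8/7) - 21) + 0 = ((15/(-31/35) - 8/7) - 21) + 0 = ((15*(-35/31) - 8/7) - 21) + 0 = ((-525/31 - 8/7) - 21) + 0 = (-3923/217 - 21) + 0 = -8480/217 + 0 = -8480/217 ≈ -39.078)
d(q) = (100 + q)*(-8480/217 + q) (d(q) = (q - 8480/217)*(q + 100) = (-8480/217 + q)*(100 + q) = (100 + q)*(-8480/217 + q))
-d(92) = -(-848000/217 + 92**2 + (13220/217)*92) = -(-848000/217 + 8464 + 1216240/217) = -1*2204928/217 = -2204928/217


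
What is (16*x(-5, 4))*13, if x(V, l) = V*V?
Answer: 5200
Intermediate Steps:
x(V, l) = V**2
(16*x(-5, 4))*13 = (16*(-5)**2)*13 = (16*25)*13 = 400*13 = 5200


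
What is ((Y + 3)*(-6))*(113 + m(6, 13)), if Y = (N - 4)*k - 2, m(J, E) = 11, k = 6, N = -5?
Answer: 39432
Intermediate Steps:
Y = -56 (Y = (-5 - 4)*6 - 2 = -9*6 - 2 = -54 - 2 = -56)
((Y + 3)*(-6))*(113 + m(6, 13)) = ((-56 + 3)*(-6))*(113 + 11) = -53*(-6)*124 = 318*124 = 39432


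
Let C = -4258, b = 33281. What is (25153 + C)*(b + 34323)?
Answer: 1412585580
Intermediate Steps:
(25153 + C)*(b + 34323) = (25153 - 4258)*(33281 + 34323) = 20895*67604 = 1412585580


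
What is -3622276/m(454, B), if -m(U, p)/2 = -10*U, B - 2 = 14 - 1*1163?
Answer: -905569/2270 ≈ -398.93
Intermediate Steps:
B = -1147 (B = 2 + (14 - 1*1163) = 2 + (14 - 1163) = 2 - 1149 = -1147)
m(U, p) = 20*U (m(U, p) = -(-20)*U = 20*U)
-3622276/m(454, B) = -3622276/(20*454) = -3622276/9080 = -3622276*1/9080 = -905569/2270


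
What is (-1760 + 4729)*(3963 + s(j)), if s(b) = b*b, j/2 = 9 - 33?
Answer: 18606723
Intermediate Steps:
j = -48 (j = 2*(9 - 33) = 2*(-24) = -48)
s(b) = b²
(-1760 + 4729)*(3963 + s(j)) = (-1760 + 4729)*(3963 + (-48)²) = 2969*(3963 + 2304) = 2969*6267 = 18606723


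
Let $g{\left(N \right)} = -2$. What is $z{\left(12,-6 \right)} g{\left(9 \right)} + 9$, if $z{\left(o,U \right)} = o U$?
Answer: $153$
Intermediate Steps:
$z{\left(o,U \right)} = U o$
$z{\left(12,-6 \right)} g{\left(9 \right)} + 9 = \left(-6\right) 12 \left(-2\right) + 9 = \left(-72\right) \left(-2\right) + 9 = 144 + 9 = 153$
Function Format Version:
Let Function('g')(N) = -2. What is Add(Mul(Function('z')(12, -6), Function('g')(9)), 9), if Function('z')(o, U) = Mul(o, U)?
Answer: 153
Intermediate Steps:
Function('z')(o, U) = Mul(U, o)
Add(Mul(Function('z')(12, -6), Function('g')(9)), 9) = Add(Mul(Mul(-6, 12), -2), 9) = Add(Mul(-72, -2), 9) = Add(144, 9) = 153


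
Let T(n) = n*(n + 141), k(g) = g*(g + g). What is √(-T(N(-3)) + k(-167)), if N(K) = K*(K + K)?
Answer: 2*√13229 ≈ 230.03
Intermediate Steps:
k(g) = 2*g² (k(g) = g*(2*g) = 2*g²)
N(K) = 2*K² (N(K) = K*(2*K) = 2*K²)
T(n) = n*(141 + n)
√(-T(N(-3)) + k(-167)) = √(-2*(-3)²*(141 + 2*(-3)²) + 2*(-167)²) = √(-2*9*(141 + 2*9) + 2*27889) = √(-18*(141 + 18) + 55778) = √(-18*159 + 55778) = √(-1*2862 + 55778) = √(-2862 + 55778) = √52916 = 2*√13229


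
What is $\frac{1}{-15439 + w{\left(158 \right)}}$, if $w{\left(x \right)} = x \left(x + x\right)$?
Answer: $\frac{1}{34489} \approx 2.8995 \cdot 10^{-5}$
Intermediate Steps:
$w{\left(x \right)} = 2 x^{2}$ ($w{\left(x \right)} = x 2 x = 2 x^{2}$)
$\frac{1}{-15439 + w{\left(158 \right)}} = \frac{1}{-15439 + 2 \cdot 158^{2}} = \frac{1}{-15439 + 2 \cdot 24964} = \frac{1}{-15439 + 49928} = \frac{1}{34489}$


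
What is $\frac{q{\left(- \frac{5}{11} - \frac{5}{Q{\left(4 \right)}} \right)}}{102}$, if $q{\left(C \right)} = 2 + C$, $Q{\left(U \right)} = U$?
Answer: $\frac{13}{4488} \approx 0.0028966$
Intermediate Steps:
$\frac{q{\left(- \frac{5}{11} - \frac{5}{Q{\left(4 \right)}} \right)}}{102} = \frac{2 - \left(\frac{5}{4} + \frac{5}{11}\right)}{102} = \left(2 - \frac{75}{44}\right) \frac{1}{102} = \frac{13}{44} \cdot \frac{1}{102} = \frac{13}{4488}$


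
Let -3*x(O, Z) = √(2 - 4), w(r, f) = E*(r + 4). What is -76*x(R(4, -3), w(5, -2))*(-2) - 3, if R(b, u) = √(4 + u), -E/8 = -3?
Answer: -3 - 152*I*√2/3 ≈ -3.0 - 71.653*I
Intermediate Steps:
E = 24 (E = -8*(-3) = 24)
w(r, f) = 96 + 24*r (w(r, f) = 24*(r + 4) = 24*(4 + r) = 96 + 24*r)
x(O, Z) = -I*√2/3 (x(O, Z) = -√(2 - 4)/3 = -I*√2/3)
-76*x(R(4, -3), w(5, -2))*(-2) - 3 = -76*(-I*√2/3)*(-2) - 3 = -152*I*√2/3 - 3 = -3 - 152*I*√2/3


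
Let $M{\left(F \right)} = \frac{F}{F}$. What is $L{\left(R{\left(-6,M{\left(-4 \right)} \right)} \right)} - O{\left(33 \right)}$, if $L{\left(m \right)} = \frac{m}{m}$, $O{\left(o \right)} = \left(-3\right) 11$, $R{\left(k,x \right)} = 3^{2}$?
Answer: $34$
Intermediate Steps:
$M{\left(F \right)} = 1$
$R{\left(k,x \right)} = 9$
$O{\left(o \right)} = -33$
$L{\left(m \right)} = 1$
$L{\left(R{\left(-6,M{\left(-4 \right)} \right)} \right)} - O{\left(33 \right)} = 1 - -33 = 1 + 33 = 34$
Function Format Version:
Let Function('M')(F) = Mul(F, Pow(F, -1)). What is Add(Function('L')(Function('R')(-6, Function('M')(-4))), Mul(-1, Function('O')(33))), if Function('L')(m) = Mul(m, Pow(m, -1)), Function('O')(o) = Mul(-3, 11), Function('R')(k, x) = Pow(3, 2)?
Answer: 34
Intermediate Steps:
Function('M')(F) = 1
Function('R')(k, x) = 9
Function('O')(o) = -33
Function('L')(m) = 1
Add(Function('L')(Function('R')(-6, Function('M')(-4))), Mul(-1, Function('O')(33))) = Add(1, Mul(-1, -33)) = Add(1, 33) = 34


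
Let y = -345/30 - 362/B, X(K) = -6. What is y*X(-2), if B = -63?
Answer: 725/21 ≈ 34.524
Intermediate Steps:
y = -725/126 (y = -345/30 - 362/(-63) = -345*1/30 - 362*(-1/63) = -23/2 + 362/63 = -725/126 ≈ -5.7540)
y*X(-2) = -725/126*(-6) = 725/21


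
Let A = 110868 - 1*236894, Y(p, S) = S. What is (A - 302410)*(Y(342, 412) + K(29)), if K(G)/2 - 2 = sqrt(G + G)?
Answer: -178229376 - 856872*sqrt(58) ≈ -1.8476e+8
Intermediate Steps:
K(G) = 4 + 2*sqrt(2)*sqrt(G) (K(G) = 4 + 2*sqrt(G + G) = 4 + 2*sqrt(2*G) = 4 + 2*(sqrt(2)*sqrt(G)) = 4 + 2*sqrt(2)*sqrt(G))
A = -126026 (A = 110868 - 236894 = -126026)
(A - 302410)*(Y(342, 412) + K(29)) = (-126026 - 302410)*(412 + (4 + 2*sqrt(2)*sqrt(29))) = -428436*(412 + (4 + 2*sqrt(58))) = -428436*(416 + 2*sqrt(58)) = -178229376 - 856872*sqrt(58)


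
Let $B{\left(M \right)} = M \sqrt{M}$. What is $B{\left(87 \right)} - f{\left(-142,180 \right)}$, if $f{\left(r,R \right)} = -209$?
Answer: $209 + 87 \sqrt{87} \approx 1020.5$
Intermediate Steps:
$B{\left(M \right)} = M^{\frac{3}{2}}$
$B{\left(87 \right)} - f{\left(-142,180 \right)} = 87^{\frac{3}{2}} - -209 = 87 \sqrt{87} + 209 = 209 + 87 \sqrt{87}$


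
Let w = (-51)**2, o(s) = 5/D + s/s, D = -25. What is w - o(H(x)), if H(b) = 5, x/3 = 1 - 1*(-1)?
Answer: 13001/5 ≈ 2600.2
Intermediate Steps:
x = 6 (x = 3*(1 - 1*(-1)) = 3*(1 + 1) = 3*2 = 6)
o(s) = 4/5 (o(s) = 5/(-25) + s/s = 5*(-1/25) + 1 = -1/5 + 1 = 4/5)
w = 2601
w - o(H(x)) = 2601 - 1*4/5 = 2601 - 4/5 = 13001/5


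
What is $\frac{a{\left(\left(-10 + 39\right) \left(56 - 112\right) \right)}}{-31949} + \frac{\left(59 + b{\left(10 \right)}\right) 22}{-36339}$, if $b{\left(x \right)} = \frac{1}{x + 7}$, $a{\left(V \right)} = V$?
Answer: $\frac{297557600}{19736910087} \approx 0.015076$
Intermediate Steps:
$b{\left(x \right)} = \frac{1}{7 + x}$
$\frac{a{\left(\left(-10 + 39\right) \left(56 - 112\right) \right)}}{-31949} + \frac{\left(59 + b{\left(10 \right)}\right) 22}{-36339} = \frac{\left(-10 + 39\right) \left(56 - 112\right)}{-31949} + \frac{\left(59 + \frac{1}{7 + 10}\right) 22}{-36339} = 29 \left(-56\right) \left(- \frac{1}{31949}\right) + \left(59 + \frac{1}{17}\right) 22 \left(- \frac{1}{36339}\right) = \left(-1624\right) \left(- \frac{1}{31949}\right) + \left(59 + \frac{1}{17}\right) 22 \left(- \frac{1}{36339}\right) = \frac{1624}{31949} + \frac{1004}{17} \cdot 22 \left(- \frac{1}{36339}\right) = \frac{1624}{31949} + \frac{22088}{17} \left(- \frac{1}{36339}\right) = \frac{1624}{31949} - \frac{22088}{617763} = \frac{297557600}{19736910087}$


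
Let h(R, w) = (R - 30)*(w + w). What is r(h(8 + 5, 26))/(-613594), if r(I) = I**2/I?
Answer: 442/306797 ≈ 0.0014407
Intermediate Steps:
h(R, w) = 2*w*(-30 + R) (h(R, w) = (-30 + R)*(2*w) = 2*w*(-30 + R))
r(I) = I
r(h(8 + 5, 26))/(-613594) = (2*26*(-30 + (8 + 5)))/(-613594) = (2*26*(-30 + 13))*(-1/613594) = (2*26*(-17))*(-1/613594) = -884*(-1/613594) = 442/306797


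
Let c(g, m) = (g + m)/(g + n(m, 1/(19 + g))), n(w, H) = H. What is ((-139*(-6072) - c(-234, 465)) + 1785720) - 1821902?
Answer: 40642583551/50311 ≈ 8.0783e+5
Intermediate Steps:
c(g, m) = (g + m)/(g + 1/(19 + g))
((-139*(-6072) - c(-234, 465)) + 1785720) - 1821902 = ((-139*(-6072) - (19 - 234)*(-234 + 465)/(1 - 234*(19 - 234))) + 1785720) - 1821902 = ((844008 - (-215)*231/(1 - 234*(-215))) + 1785720) - 1821902 = ((844008 - (-215)*231/(1 + 50310)) + 1785720) - 1821902 = ((844008 - (-215)*231/50311) + 1785720) - 1821902 = ((844008 - 1*(-49665/50311)) + 1785720) - 1821902 = ((844008 + 49665/50311) + 1785720) - 1821902 = (42462936153/50311 + 1785720) - 1821902 = 132304295073/50311 - 1821902 = 40642583551/50311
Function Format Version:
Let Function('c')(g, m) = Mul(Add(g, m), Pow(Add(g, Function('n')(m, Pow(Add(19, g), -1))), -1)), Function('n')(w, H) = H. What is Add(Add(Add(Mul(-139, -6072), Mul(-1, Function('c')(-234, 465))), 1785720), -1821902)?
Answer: Rational(40642583551, 50311) ≈ 8.0783e+5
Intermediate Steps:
Function('c')(g, m) = Mul(Pow(Add(g, Pow(Add(19, g), -1)), -1), Add(g, m)) (Function('c')(g, m) = Mul(Add(g, m), Pow(Add(g, Pow(Add(19, g), -1)), -1)) = Mul(Pow(Add(g, Pow(Add(19, g), -1)), -1), Add(g, m)))
Add(Add(Add(Mul(-139, -6072), Mul(-1, Function('c')(-234, 465))), 1785720), -1821902) = Add(Add(Add(Mul(-139, -6072), Mul(-1, Mul(Pow(Add(1, Mul(-234, Add(19, -234))), -1), Add(19, -234), Add(-234, 465)))), 1785720), -1821902) = Add(Add(Add(844008, Mul(-1, Mul(Pow(Add(1, Mul(-234, -215)), -1), -215, 231))), 1785720), -1821902) = Add(Add(Add(844008, Mul(-1, Mul(Pow(Add(1, 50310), -1), -215, 231))), 1785720), -1821902) = Add(Add(Add(844008, Mul(-1, Mul(Pow(50311, -1), -215, 231))), 1785720), -1821902) = Add(Add(Add(844008, Mul(-1, Mul(Rational(1, 50311), -215, 231))), 1785720), -1821902) = Add(Add(Add(844008, Mul(-1, Rational(-49665, 50311))), 1785720), -1821902) = Add(Add(Add(844008, Rational(49665, 50311)), 1785720), -1821902) = Add(Add(Rational(42462936153, 50311), 1785720), -1821902) = Add(Rational(132304295073, 50311), -1821902) = Rational(40642583551, 50311)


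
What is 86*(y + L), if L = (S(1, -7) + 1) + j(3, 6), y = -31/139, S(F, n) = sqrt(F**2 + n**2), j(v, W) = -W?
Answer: -62436/139 + 430*sqrt(2) ≈ 158.93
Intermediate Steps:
y = -31/139 (y = -31*1/139 = -31/139 ≈ -0.22302)
L = -5 + 5*sqrt(2) (L = (sqrt(1**2 + (-7)**2) + 1) - 1*6 = (sqrt(1 + 49) + 1) - 6 = (sqrt(50) + 1) - 6 = (5*sqrt(2) + 1) - 6 = (1 + 5*sqrt(2)) - 6 = -5 + 5*sqrt(2) ≈ 2.0711)
86*(y + L) = 86*(-31/139 + (-5 + 5*sqrt(2))) = 86*(-726/139 + 5*sqrt(2)) = -62436/139 + 430*sqrt(2)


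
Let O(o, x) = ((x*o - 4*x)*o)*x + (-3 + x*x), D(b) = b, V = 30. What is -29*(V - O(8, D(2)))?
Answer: 2871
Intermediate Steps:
O(o, x) = -3 + x² + o*x*(-4*x + o*x) (O(o, x) = ((o*x - 4*x)*o)*x + (-3 + x²) = ((-4*x + o*x)*o)*x + (-3 + x²) = (o*(-4*x + o*x))*x + (-3 + x²) = o*x*(-4*x + o*x) + (-3 + x²) = -3 + x² + o*x*(-4*x + o*x))
-29*(V - O(8, D(2))) = -29*(30 - (-3 + 2² + 8²*2² - 4*8*2²)) = -29*(30 - (-3 + 4 + 64*4 - 4*8*4)) = -29*(30 - (-3 + 4 + 256 - 128)) = -29*(30 - 1*129) = -29*(30 - 129) = -29*(-99) = 2871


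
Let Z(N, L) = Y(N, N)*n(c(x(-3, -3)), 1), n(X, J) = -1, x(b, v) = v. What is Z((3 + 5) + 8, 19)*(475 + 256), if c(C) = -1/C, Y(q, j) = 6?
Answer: -4386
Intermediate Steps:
Z(N, L) = -6 (Z(N, L) = 6*(-1) = -6)
Z((3 + 5) + 8, 19)*(475 + 256) = -6*(475 + 256) = -6*731 = -4386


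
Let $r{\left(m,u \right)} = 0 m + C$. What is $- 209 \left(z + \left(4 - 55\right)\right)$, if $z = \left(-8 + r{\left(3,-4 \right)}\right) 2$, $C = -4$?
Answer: $15675$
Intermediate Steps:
$r{\left(m,u \right)} = -4$ ($r{\left(m,u \right)} = 0 m - 4 = 0 - 4 = -4$)
$z = -24$ ($z = \left(-8 - 4\right) 2 = \left(-12\right) 2 = -24$)
$- 209 \left(z + \left(4 - 55\right)\right) = - 209 \left(-24 + \left(4 - 55\right)\right) = - 209 \left(-24 - 51\right) = \left(-209\right) \left(-75\right) = 15675$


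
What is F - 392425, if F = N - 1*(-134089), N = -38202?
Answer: -296538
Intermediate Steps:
F = 95887 (F = -38202 - 1*(-134089) = -38202 + 134089 = 95887)
F - 392425 = 95887 - 392425 = -296538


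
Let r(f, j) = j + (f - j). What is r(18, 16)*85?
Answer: 1530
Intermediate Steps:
r(f, j) = f
r(18, 16)*85 = 18*85 = 1530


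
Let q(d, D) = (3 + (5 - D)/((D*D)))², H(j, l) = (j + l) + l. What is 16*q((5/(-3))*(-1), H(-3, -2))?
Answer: 404496/2401 ≈ 168.47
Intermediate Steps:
H(j, l) = j + 2*l
q(d, D) = (3 + (5 - D)/D²)² (q(d, D) = (3 + (5 - D)/(D²))² = (3 + (5 - D)/D²)²)
16*q((5/(-3))*(-1), H(-3, -2)) = 16*((5 - (-3 + 2*(-2)) + 3*(-3 + 2*(-2))²)²/(-3 + 2*(-2))⁴) = 16*((5 - (-3 - 4) + 3*(-3 - 4)²)²/(-3 - 4)⁴) = 16*((5 - 1*(-7) + 3*(-7)²)²/(-7)⁴) = 16*((5 + 7 + 3*49)²/2401) = 16*((5 + 7 + 147)²/2401) = 16*((1/2401)*159²) = 16*((1/2401)*25281) = 16*(25281/2401) = 404496/2401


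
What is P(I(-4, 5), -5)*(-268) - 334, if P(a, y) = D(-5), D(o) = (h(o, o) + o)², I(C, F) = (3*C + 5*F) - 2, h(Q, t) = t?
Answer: -27134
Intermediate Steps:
I(C, F) = -2 + 3*C + 5*F
D(o) = 4*o² (D(o) = (o + o)² = (2*o)² = 4*o²)
P(a, y) = 100 (P(a, y) = 4*(-5)² = 4*25 = 100)
P(I(-4, 5), -5)*(-268) - 334 = 100*(-268) - 334 = -26800 - 334 = -27134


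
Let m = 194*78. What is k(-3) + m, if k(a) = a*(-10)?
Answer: 15162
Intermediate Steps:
m = 15132
k(a) = -10*a
k(-3) + m = -10*(-3) + 15132 = 30 + 15132 = 15162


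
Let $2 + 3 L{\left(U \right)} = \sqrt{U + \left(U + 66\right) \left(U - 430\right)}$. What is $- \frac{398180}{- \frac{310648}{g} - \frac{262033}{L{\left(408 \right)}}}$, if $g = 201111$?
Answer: $\frac{160156755960 \left(i + \sqrt{2505}\right)}{- 158092534693 i + 621296 \sqrt{2505}} \approx -1.0031 + 50.704 i$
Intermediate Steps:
$L{\left(U \right)} = - \frac{2}{3} + \frac{\sqrt{U + \left(-430 + U\right) \left(66 + U\right)}}{3}$ ($L{\left(U \right)} = - \frac{2}{3} + \frac{\sqrt{U + \left(U + 66\right) \left(U - 430\right)}}{3} = - \frac{2}{3} + \frac{\sqrt{U + \left(66 + U\right) \left(-430 + U\right)}}{3} = - \frac{2}{3} + \frac{\sqrt{U + \left(-430 + U\right) \left(66 + U\right)}}{3}$)
$- \frac{398180}{- \frac{310648}{g} - \frac{262033}{L{\left(408 \right)}}} = - \frac{398180}{- \frac{310648}{201111} - \frac{262033}{- \frac{2}{3} + \frac{\sqrt{-28380 + 408^{2} - 148104}}{3}}} = - \frac{398180}{\left(-310648\right) \frac{1}{201111} - \frac{262033}{- \frac{2}{3} + \frac{\sqrt{-28380 + 166464 - 148104}}{3}}} = - \frac{398180}{- \frac{310648}{201111} - \frac{262033}{- \frac{2}{3} + \frac{\sqrt{-10020}}{3}}} = - \frac{398180}{- \frac{310648}{201111} - \frac{262033}{- \frac{2}{3} + \frac{2 i \sqrt{2505}}{3}}}$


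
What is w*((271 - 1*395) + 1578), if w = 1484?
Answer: 2157736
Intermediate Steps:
w*((271 - 1*395) + 1578) = 1484*((271 - 1*395) + 1578) = 1484*((271 - 395) + 1578) = 1484*(-124 + 1578) = 1484*1454 = 2157736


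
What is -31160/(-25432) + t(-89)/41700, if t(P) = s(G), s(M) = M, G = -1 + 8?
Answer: 162443753/132564300 ≈ 1.2254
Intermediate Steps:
G = 7
t(P) = 7
-31160/(-25432) + t(-89)/41700 = -31160/(-25432) + 7/41700 = -31160*(-1/25432) + 7*(1/41700) = 3895/3179 + 7/41700 = 162443753/132564300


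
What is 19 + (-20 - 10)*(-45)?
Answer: 1369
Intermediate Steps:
19 + (-20 - 10)*(-45) = 19 - 30*(-45) = 19 + 1350 = 1369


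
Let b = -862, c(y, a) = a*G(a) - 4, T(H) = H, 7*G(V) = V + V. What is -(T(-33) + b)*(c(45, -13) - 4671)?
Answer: -28986365/7 ≈ -4.1409e+6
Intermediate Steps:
G(V) = 2*V/7 (G(V) = (V + V)/7 = (2*V)/7 = 2*V/7)
c(y, a) = -4 + 2*a²/7 (c(y, a) = a*(2*a/7) - 4 = 2*a²/7 - 4 = -4 + 2*a²/7)
-(T(-33) + b)*(c(45, -13) - 4671) = -(-33 - 862)*((-4 + (2/7)*(-13)²) - 4671) = -(-895)*((-4 + (2/7)*169) - 4671) = -(-895)*((-4 + 338/7) - 4671) = -(-895)*(310/7 - 4671) = -(-895)*(-32387)/7 = -1*28986365/7 = -28986365/7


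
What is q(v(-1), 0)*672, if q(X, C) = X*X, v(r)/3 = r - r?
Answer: 0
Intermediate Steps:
v(r) = 0 (v(r) = 3*(r - r) = 3*0 = 0)
q(X, C) = X²
q(v(-1), 0)*672 = 0²*672 = 0*672 = 0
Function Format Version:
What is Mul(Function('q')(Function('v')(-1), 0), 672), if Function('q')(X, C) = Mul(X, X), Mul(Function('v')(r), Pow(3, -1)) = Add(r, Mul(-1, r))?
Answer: 0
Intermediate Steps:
Function('v')(r) = 0 (Function('v')(r) = Mul(3, Add(r, Mul(-1, r))) = Mul(3, 0) = 0)
Function('q')(X, C) = Pow(X, 2)
Mul(Function('q')(Function('v')(-1), 0), 672) = Mul(Pow(0, 2), 672) = Mul(0, 672) = 0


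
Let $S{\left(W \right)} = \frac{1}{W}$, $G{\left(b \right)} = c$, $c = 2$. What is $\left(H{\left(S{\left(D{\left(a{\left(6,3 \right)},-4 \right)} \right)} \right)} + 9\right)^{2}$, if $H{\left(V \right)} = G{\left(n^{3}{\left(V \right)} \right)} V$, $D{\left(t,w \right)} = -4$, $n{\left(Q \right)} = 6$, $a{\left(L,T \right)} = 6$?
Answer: $\frac{289}{4} \approx 72.25$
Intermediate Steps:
$G{\left(b \right)} = 2$
$H{\left(V \right)} = 2 V$
$\left(H{\left(S{\left(D{\left(a{\left(6,3 \right)},-4 \right)} \right)} \right)} + 9\right)^{2} = \left(\frac{2}{-4} + 9\right)^{2} = \left(2 \left(- \frac{1}{4}\right) + 9\right)^{2} = \left(- \frac{1}{2} + 9\right)^{2} = \left(\frac{17}{2}\right)^{2} = \frac{289}{4}$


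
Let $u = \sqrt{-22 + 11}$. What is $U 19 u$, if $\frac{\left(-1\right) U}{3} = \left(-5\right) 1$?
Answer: $285 i \sqrt{11} \approx 945.24 i$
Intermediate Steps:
$u = i \sqrt{11}$ ($u = \sqrt{-11} = i \sqrt{11} \approx 3.3166 i$)
$U = 15$ ($U = - 3 \left(\left(-5\right) 1\right) = \left(-3\right) \left(-5\right) = 15$)
$U 19 u = 15 \cdot 19 i \sqrt{11} = 285 i \sqrt{11}$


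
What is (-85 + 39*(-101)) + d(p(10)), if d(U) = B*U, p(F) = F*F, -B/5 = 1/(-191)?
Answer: -768084/191 ≈ -4021.4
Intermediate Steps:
B = 5/191 (B = -5/(-191) = -5*(-1/191) = 5/191 ≈ 0.026178)
p(F) = F**2
d(U) = 5*U/191
(-85 + 39*(-101)) + d(p(10)) = (-85 + 39*(-101)) + (5/191)*10**2 = (-85 - 3939) + (5/191)*100 = -4024 + 500/191 = -768084/191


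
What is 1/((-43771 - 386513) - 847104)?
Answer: -1/1277388 ≈ -7.8285e-7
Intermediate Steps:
1/((-43771 - 386513) - 847104) = 1/(-430284 - 847104) = 1/(-1277388) = -1/1277388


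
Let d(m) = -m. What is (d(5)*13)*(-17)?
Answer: 1105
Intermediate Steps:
(d(5)*13)*(-17) = (-1*5*13)*(-17) = -5*13*(-17) = -65*(-17) = 1105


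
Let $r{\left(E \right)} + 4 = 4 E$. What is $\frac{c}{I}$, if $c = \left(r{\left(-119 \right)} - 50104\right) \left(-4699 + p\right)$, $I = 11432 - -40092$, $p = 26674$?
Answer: $- \frac{277895850}{12881} \approx -21574.0$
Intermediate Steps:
$r{\left(E \right)} = -4 + 4 E$
$I = 51524$ ($I = 11432 + 40092 = 51524$)
$c = -1111583400$ ($c = \left(\left(-4 + 4 \left(-119\right)\right) - 50104\right) \left(-4699 + 26674\right) = \left(\left(-4 - 476\right) - 50104\right) 21975 = \left(-480 - 50104\right) 21975 = \left(-50584\right) 21975 = -1111583400$)
$\frac{c}{I} = - \frac{1111583400}{51524} = \left(-1111583400\right) \frac{1}{51524} = - \frac{277895850}{12881}$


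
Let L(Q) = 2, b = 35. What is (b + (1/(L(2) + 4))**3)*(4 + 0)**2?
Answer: 15122/27 ≈ 560.07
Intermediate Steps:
(b + (1/(L(2) + 4))**3)*(4 + 0)**2 = (35 + (1/(2 + 4))**3)*(4 + 0)**2 = (35 + (1/6)**3)*4**2 = (35 + (1/6)**3)*16 = (35 + 1/216)*16 = (7561/216)*16 = 15122/27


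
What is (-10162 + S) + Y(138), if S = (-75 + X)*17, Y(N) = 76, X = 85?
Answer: -9916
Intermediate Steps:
S = 170 (S = (-75 + 85)*17 = 10*17 = 170)
(-10162 + S) + Y(138) = (-10162 + 170) + 76 = -9992 + 76 = -9916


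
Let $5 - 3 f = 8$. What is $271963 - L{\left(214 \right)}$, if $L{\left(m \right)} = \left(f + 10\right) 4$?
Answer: $271927$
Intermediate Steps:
$f = -1$ ($f = \frac{5}{3} - \frac{8}{3} = -1$)
$L{\left(m \right)} = 36$ ($L{\left(m \right)} = \left(-1 + 10\right) 4 = 9 \cdot 4 = 36$)
$271963 - L{\left(214 \right)} = 271963 - 36 = 271927$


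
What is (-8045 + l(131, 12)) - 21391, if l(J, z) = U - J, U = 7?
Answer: -29560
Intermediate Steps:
l(J, z) = 7 - J
(-8045 + l(131, 12)) - 21391 = (-8045 + (7 - 1*131)) - 21391 = (-8045 + (7 - 131)) - 21391 = (-8045 - 124) - 21391 = -8169 - 21391 = -29560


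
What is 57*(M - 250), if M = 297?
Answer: 2679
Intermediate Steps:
57*(M - 250) = 57*(297 - 250) = 57*47 = 2679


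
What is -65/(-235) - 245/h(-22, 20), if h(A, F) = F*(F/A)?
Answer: 25853/1880 ≈ 13.752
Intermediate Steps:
h(A, F) = F²/A
-65/(-235) - 245/h(-22, 20) = -65/(-235) - 245/(20²/(-22)) = -65*(-1/235) - 245/((-1/22*400)) = 13/47 - 245/(-200/11) = 13/47 - 245*(-11/200) = 13/47 + 539/40 = 25853/1880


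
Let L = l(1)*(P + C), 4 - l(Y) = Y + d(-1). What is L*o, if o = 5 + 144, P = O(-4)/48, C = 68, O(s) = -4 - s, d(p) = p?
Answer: 40528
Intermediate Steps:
l(Y) = 5 - Y (l(Y) = 4 - (Y - 1) = 4 - (-1 + Y) = 4 + (1 - Y) = 5 - Y)
P = 0 (P = (-4 - 1*(-4))/48 = (-4 + 4)*(1/48) = 0*(1/48) = 0)
o = 149
L = 272 (L = (5 - 1*1)*(0 + 68) = (5 - 1)*68 = 4*68 = 272)
L*o = 272*149 = 40528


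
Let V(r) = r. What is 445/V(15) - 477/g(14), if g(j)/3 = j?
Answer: 769/42 ≈ 18.310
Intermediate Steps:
g(j) = 3*j
445/V(15) - 477/g(14) = 445/15 - 477/(3*14) = 445*(1/15) - 477/42 = 89/3 - 477*1/42 = 89/3 - 159/14 = 769/42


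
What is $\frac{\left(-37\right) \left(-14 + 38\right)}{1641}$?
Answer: $- \frac{296}{547} \approx -0.54113$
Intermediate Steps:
$\frac{\left(-37\right) \left(-14 + 38\right)}{1641} = \left(-37\right) 24 \cdot \frac{1}{1641} = \left(-888\right) \frac{1}{1641} = - \frac{296}{547}$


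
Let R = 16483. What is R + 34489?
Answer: 50972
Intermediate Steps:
R + 34489 = 16483 + 34489 = 50972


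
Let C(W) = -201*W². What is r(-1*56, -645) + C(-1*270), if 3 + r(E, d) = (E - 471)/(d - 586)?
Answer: -18037723066/1231 ≈ -1.4653e+7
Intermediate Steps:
r(E, d) = -3 + (-471 + E)/(-586 + d) (r(E, d) = -3 + (E - 471)/(d - 586) = -3 + (-471 + E)/(-586 + d))
r(-1*56, -645) + C(-1*270) = (1287 - 1*56 - 3*(-645))/(-586 - 645) - 201*(-1*270)² = (1287 - 56 + 1935)/(-1231) - 201*(-270)² = -1/1231*3166 - 201*72900 = -3166/1231 - 14652900 = -18037723066/1231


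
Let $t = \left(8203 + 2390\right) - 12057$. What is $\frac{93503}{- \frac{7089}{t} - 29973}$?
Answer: $- \frac{45629464}{14624461} \approx -3.1201$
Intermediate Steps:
$t = -1464$ ($t = 10593 - 12057 = -1464$)
$\frac{93503}{- \frac{7089}{t} - 29973} = \frac{93503}{- \frac{7089}{-1464} - 29973} = \frac{93503}{\left(-7089\right) \left(- \frac{1}{1464}\right) - 29973} = \frac{93503}{\frac{2363}{488} - 29973} = \frac{93503}{- \frac{14624461}{488}} = 93503 \left(- \frac{488}{14624461}\right) = - \frac{45629464}{14624461}$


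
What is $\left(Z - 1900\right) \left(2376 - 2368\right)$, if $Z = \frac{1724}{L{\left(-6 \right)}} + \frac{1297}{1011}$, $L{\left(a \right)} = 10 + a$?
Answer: $- \frac{11870896}{1011} \approx -11742.0$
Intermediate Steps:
$Z = \frac{437038}{1011}$ ($Z = \frac{1724}{10 - 6} + \frac{1297}{1011} = \frac{1724}{4} + 1297 \cdot \frac{1}{1011} = 1724 \cdot \frac{1}{4} + \frac{1297}{1011} = 431 + \frac{1297}{1011} = \frac{437038}{1011} \approx 432.28$)
$\left(Z - 1900\right) \left(2376 - 2368\right) = \left(\frac{437038}{1011} - 1900\right) \left(2376 - 2368\right) = \left(- \frac{1483862}{1011}\right) 8 = - \frac{11870896}{1011}$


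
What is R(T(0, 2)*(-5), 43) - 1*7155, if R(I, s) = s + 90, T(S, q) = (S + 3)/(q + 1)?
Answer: -7022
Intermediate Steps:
T(S, q) = (3 + S)/(1 + q)
R(I, s) = 90 + s
R(T(0, 2)*(-5), 43) - 1*7155 = (90 + 43) - 1*7155 = 133 - 7155 = -7022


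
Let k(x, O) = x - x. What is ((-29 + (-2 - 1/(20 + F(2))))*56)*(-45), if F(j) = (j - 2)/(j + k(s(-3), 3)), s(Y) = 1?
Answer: 78246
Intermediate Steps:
k(x, O) = 0
F(j) = (-2 + j)/j (F(j) = (j - 2)/(j + 0) = (-2 + j)/j)
((-29 + (-2 - 1/(20 + F(2))))*56)*(-45) = ((-29 + (-2 - 1/(20 + (-2 + 2)/2)))*56)*(-45) = ((-29 + (-2 - 1/(20 + (1/2)*0)))*56)*(-45) = ((-29 + (-2 - 1/(20 + 0)))*56)*(-45) = ((-29 + (-2 - 1/20))*56)*(-45) = ((-29 - 41/20)*56)*(-45) = -621/20*56*(-45) = -8694/5*(-45) = 78246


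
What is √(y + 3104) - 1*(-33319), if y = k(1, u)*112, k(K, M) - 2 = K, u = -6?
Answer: 33319 + 4*√215 ≈ 33378.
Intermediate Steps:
k(K, M) = 2 + K
y = 336 (y = (2 + 1)*112 = 3*112 = 336)
√(y + 3104) - 1*(-33319) = √(336 + 3104) - 1*(-33319) = √3440 + 33319 = 4*√215 + 33319 = 33319 + 4*√215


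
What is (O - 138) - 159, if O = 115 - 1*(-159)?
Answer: -23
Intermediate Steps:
O = 274 (O = 115 + 159 = 274)
(O - 138) - 159 = (274 - 138) - 159 = 136 - 159 = -23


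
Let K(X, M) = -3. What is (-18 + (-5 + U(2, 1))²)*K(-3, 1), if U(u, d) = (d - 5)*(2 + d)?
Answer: -813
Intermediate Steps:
U(u, d) = (-5 + d)*(2 + d)
(-18 + (-5 + U(2, 1))²)*K(-3, 1) = (-18 + (-5 + (-10 + 1² - 3*1))²)*(-3) = (-18 + (-5 + (-10 + 1 - 3))²)*(-3) = (-18 + (-5 - 12)²)*(-3) = (-18 + (-17)²)*(-3) = (-18 + 289)*(-3) = 271*(-3) = -813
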